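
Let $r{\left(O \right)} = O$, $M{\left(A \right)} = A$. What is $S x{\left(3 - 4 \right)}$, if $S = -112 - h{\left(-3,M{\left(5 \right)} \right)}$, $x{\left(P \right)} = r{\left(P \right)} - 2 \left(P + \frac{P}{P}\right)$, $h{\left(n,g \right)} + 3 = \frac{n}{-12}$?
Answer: $\frac{437}{4} \approx 109.25$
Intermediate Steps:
$h{\left(n,g \right)} = -3 - \frac{n}{12}$ ($h{\left(n,g \right)} = -3 + \frac{n}{-12} = -3 + n \left(- \frac{1}{12}\right) = -3 - \frac{n}{12}$)
$x{\left(P \right)} = -2 - P$ ($x{\left(P \right)} = P - 2 \left(P + \frac{P}{P}\right) = P - 2 \left(P + 1\right) = P - 2 \left(1 + P\right) = P - \left(2 + 2 P\right) = -2 - P$)
$S = - \frac{437}{4}$ ($S = -112 - \left(-3 - - \frac{1}{4}\right) = -112 - \left(-3 + \frac{1}{4}\right) = -112 - - \frac{11}{4} = -112 + \frac{11}{4} = - \frac{437}{4} \approx -109.25$)
$S x{\left(3 - 4 \right)} = - \frac{437 \left(-2 - \left(3 - 4\right)\right)}{4} = - \frac{437 \left(-2 - -1\right)}{4} = - \frac{437 \left(-2 + 1\right)}{4} = \left(- \frac{437}{4}\right) \left(-1\right) = \frac{437}{4}$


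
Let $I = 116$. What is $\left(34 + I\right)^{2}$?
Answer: $22500$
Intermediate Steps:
$\left(34 + I\right)^{2} = \left(34 + 116\right)^{2} = 150^{2} = 22500$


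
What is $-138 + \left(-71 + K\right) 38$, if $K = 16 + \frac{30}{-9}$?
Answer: $- \frac{7064}{3} \approx -2354.7$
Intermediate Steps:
$K = \frac{38}{3}$ ($K = 16 + 30 \left(- \frac{1}{9}\right) = 16 - \frac{10}{3} = \frac{38}{3} \approx 12.667$)
$-138 + \left(-71 + K\right) 38 = -138 + \left(-71 + \frac{38}{3}\right) 38 = -138 - \frac{6650}{3} = - \frac{7064}{3}$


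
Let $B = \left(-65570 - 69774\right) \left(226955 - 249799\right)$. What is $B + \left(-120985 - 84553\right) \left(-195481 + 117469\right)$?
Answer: $19126228792$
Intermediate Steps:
$B = 3091798336$ ($B = \left(-135344\right) \left(-22844\right) = 3091798336$)
$B + \left(-120985 - 84553\right) \left(-195481 + 117469\right) = 3091798336 + \left(-120985 - 84553\right) \left(-195481 + 117469\right) = 3091798336 - -16034430456 = 3091798336 + 16034430456 = 19126228792$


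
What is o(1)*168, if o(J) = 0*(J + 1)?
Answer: 0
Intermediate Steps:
o(J) = 0 (o(J) = 0*(1 + J) = 0)
o(1)*168 = 0*168 = 0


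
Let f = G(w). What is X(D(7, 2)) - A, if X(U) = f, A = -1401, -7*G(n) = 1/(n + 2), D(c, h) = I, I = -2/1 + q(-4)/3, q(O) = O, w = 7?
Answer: 88262/63 ≈ 1401.0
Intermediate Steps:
I = -10/3 (I = -2/1 - 4/3 = -2*1 - 4*⅓ = -2 - 4/3 = -10/3 ≈ -3.3333)
D(c, h) = -10/3
G(n) = -1/(7*(2 + n)) (G(n) = -1/(7*(n + 2)) = -1/(7*(2 + n)))
f = -1/63 (f = -1/(14 + 7*7) = -1/(14 + 49) = -1/63 ≈ -0.015873)
X(U) = -1/63
X(D(7, 2)) - A = -1/63 - 1*(-1401) = -1/63 + 1401 = 88262/63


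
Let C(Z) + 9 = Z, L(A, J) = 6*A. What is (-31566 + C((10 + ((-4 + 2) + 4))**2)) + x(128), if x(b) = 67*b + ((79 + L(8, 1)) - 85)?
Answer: -22813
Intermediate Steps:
x(b) = 42 + 67*b (x(b) = 67*b + ((79 + 6*8) - 85) = 67*b + ((79 + 48) - 85) = 67*b + (127 - 85) = 67*b + 42 = 42 + 67*b)
C(Z) = -9 + Z
(-31566 + C((10 + ((-4 + 2) + 4))**2)) + x(128) = (-31566 + (-9 + (10 + ((-4 + 2) + 4))**2)) + (42 + 67*128) = (-31566 + (-9 + (10 + (-2 + 4))**2)) + (42 + 8576) = (-31566 + (-9 + (10 + 2)**2)) + 8618 = (-31566 + (-9 + 12**2)) + 8618 = (-31566 + (-9 + 144)) + 8618 = (-31566 + 135) + 8618 = -31431 + 8618 = -22813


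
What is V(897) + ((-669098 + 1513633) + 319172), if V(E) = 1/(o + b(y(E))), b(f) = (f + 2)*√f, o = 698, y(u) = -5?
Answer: 567015072741/487249 + 3*I*√5/487249 ≈ 1.1637e+6 + 1.3768e-5*I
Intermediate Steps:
b(f) = √f*(2 + f) (b(f) = (2 + f)*√f = √f*(2 + f))
V(E) = 1/(698 - 3*I*√5) (V(E) = 1/(698 + √(-5)*(2 - 5)) = 1/(698 + (I*√5)*(-3)) = 1/(698 - 3*I*√5))
V(897) + ((-669098 + 1513633) + 319172) = (698/487249 + 3*I*√5/487249) + ((-669098 + 1513633) + 319172) = (698/487249 + 3*I*√5/487249) + (844535 + 319172) = (698/487249 + 3*I*√5/487249) + 1163707 = 567015072741/487249 + 3*I*√5/487249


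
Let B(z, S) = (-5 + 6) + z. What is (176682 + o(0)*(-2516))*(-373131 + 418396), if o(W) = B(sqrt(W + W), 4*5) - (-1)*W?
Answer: 7883623990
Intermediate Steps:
B(z, S) = 1 + z
o(W) = 1 + W + sqrt(2)*sqrt(W) (o(W) = (1 + sqrt(W + W)) - (-1)*W = (1 + sqrt(2*W)) + W = (1 + sqrt(2)*sqrt(W)) + W = 1 + W + sqrt(2)*sqrt(W))
(176682 + o(0)*(-2516))*(-373131 + 418396) = (176682 + (1 + 0 + sqrt(2)*sqrt(0))*(-2516))*(-373131 + 418396) = (176682 + (1 + 0 + sqrt(2)*0)*(-2516))*45265 = (176682 + (1 + 0 + 0)*(-2516))*45265 = (176682 + 1*(-2516))*45265 = (176682 - 2516)*45265 = 174166*45265 = 7883623990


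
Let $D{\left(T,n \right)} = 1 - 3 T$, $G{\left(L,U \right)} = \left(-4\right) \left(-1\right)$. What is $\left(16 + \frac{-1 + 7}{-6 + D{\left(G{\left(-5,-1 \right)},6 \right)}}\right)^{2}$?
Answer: $\frac{70756}{289} \approx 244.83$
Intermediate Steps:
$G{\left(L,U \right)} = 4$
$\left(16 + \frac{-1 + 7}{-6 + D{\left(G{\left(-5,-1 \right)},6 \right)}}\right)^{2} = \left(16 + \frac{-1 + 7}{-6 + \left(1 - 12\right)}\right)^{2} = \left(16 + \frac{6}{-6 + \left(1 - 12\right)}\right)^{2} = \left(16 + \frac{6}{-6 - 11}\right)^{2} = \left(16 + \frac{6}{-17}\right)^{2} = \left(16 + 6 \left(- \frac{1}{17}\right)\right)^{2} = \left(16 - \frac{6}{17}\right)^{2} = \left(\frac{266}{17}\right)^{2} = \frac{70756}{289}$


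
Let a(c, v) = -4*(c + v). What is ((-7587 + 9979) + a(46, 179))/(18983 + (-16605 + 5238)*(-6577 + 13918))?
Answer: -373/20856541 ≈ -1.7884e-5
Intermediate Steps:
a(c, v) = -4*c - 4*v
((-7587 + 9979) + a(46, 179))/(18983 + (-16605 + 5238)*(-6577 + 13918)) = ((-7587 + 9979) + (-4*46 - 4*179))/(18983 + (-16605 + 5238)*(-6577 + 13918)) = (2392 + (-184 - 716))/(18983 - 11367*7341) = (2392 - 900)/(18983 - 83445147) = 1492/(-83426164) = 1492*(-1/83426164) = -373/20856541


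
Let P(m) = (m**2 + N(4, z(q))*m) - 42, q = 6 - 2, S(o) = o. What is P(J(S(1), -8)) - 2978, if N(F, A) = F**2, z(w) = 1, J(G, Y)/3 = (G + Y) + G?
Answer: -2984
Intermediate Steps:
q = 4
J(G, Y) = 3*Y + 6*G (J(G, Y) = 3*((G + Y) + G) = 3*(Y + 2*G) = 3*Y + 6*G)
P(m) = -42 + m**2 + 16*m (P(m) = (m**2 + 4**2*m) - 42 = (m**2 + 16*m) - 42 = -42 + m**2 + 16*m)
P(J(S(1), -8)) - 2978 = (-42 + (3*(-8) + 6*1)**2 + 16*(3*(-8) + 6*1)) - 2978 = (-42 + (-24 + 6)**2 + 16*(-24 + 6)) - 2978 = (-42 + (-18)**2 + 16*(-18)) - 2978 = (-42 + 324 - 288) - 2978 = -6 - 2978 = -2984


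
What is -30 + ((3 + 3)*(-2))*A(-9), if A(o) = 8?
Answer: -126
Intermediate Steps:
-30 + ((3 + 3)*(-2))*A(-9) = -30 + ((3 + 3)*(-2))*8 = -30 + (6*(-2))*8 = -30 - 12*8 = -30 - 96 = -126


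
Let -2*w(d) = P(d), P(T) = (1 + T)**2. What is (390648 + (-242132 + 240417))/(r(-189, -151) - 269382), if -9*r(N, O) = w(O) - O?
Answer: -3500397/2413339 ≈ -1.4504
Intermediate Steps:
w(d) = -(1 + d)**2/2
r(N, O) = O/9 + (1 + O)**2/18 (r(N, O) = -(-(1 + O)**2/2 - O)/9 = -(-O - (1 + O)**2/2)/9 = O/9 + (1 + O)**2/18)
(390648 + (-242132 + 240417))/(r(-189, -151) - 269382) = (390648 + (-242132 + 240417))/(((1/9)*(-151) + (1 - 151)**2/18) - 269382) = (390648 - 1715)/((-151/9 + (1/18)*(-150)**2) - 269382) = 388933/((-151/9 + (1/18)*22500) - 269382) = 388933/((-151/9 + 1250) - 269382) = 388933/(11099/9 - 269382) = 388933/(-2413339/9) = 388933*(-9/2413339) = -3500397/2413339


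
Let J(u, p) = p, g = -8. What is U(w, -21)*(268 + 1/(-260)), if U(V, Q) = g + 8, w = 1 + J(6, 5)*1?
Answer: 0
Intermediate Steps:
w = 6 (w = 1 + 5*1 = 1 + 5 = 6)
U(V, Q) = 0 (U(V, Q) = -8 + 8 = 0)
U(w, -21)*(268 + 1/(-260)) = 0*(268 + 1/(-260)) = 0*(268 - 1/260) = 0*(69679/260) = 0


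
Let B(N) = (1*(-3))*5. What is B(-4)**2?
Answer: 225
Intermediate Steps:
B(N) = -15 (B(N) = -3*5 = -15)
B(-4)**2 = (-15)**2 = 225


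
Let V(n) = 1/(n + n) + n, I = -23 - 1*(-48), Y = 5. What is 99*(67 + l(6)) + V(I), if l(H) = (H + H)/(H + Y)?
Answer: 338301/50 ≈ 6766.0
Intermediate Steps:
l(H) = 2*H/(5 + H) (l(H) = (H + H)/(H + 5) = (2*H)/(5 + H) = 2*H/(5 + H))
I = 25 (I = -23 + 48 = 25)
V(n) = n + 1/(2*n) (V(n) = 1/(2*n) + n = n + 1/(2*n))
99*(67 + l(6)) + V(I) = 99*(67 + 2*6/(5 + 6)) + (25 + (½)/25) = 99*(67 + 2*6/11) + (25 + (½)*(1/25)) = 99*(67 + 2*6*(1/11)) + (25 + 1/50) = 99*(67 + 12/11) + 1251/50 = 99*(749/11) + 1251/50 = 6741 + 1251/50 = 338301/50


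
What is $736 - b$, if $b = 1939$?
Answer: $-1203$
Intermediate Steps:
$736 - b = 736 - 1939 = -1203$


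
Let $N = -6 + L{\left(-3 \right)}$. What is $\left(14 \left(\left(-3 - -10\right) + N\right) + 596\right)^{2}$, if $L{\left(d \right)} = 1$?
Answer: $389376$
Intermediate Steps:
$N = -5$ ($N = -6 + 1 = -5$)
$\left(14 \left(\left(-3 - -10\right) + N\right) + 596\right)^{2} = \left(14 \left(\left(-3 - -10\right) - 5\right) + 596\right)^{2} = \left(14 \left(\left(-3 + 10\right) - 5\right) + 596\right)^{2} = \left(14 \left(7 - 5\right) + 596\right)^{2} = \left(14 \cdot 2 + 596\right)^{2} = \left(28 + 596\right)^{2} = 624^{2} = 389376$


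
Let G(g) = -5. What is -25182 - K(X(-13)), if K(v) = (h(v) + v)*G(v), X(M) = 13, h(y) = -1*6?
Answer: -25147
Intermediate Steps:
h(y) = -6
K(v) = 30 - 5*v (K(v) = (-6 + v)*(-5) = 30 - 5*v)
-25182 - K(X(-13)) = -25182 - (30 - 5*13) = -25182 - (30 - 65) = -25182 - 1*(-35) = -25182 + 35 = -25147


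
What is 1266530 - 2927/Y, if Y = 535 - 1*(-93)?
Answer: 795377913/628 ≈ 1.2665e+6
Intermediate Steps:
Y = 628 (Y = 535 + 93 = 628)
1266530 - 2927/Y = 1266530 - 2927/628 = 795377913/628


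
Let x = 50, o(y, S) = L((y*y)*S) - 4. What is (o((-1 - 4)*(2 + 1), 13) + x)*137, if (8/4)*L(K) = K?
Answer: 413329/2 ≈ 2.0666e+5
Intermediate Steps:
L(K) = K/2
o(y, S) = -4 + S*y**2/2 (o(y, S) = ((y*y)*S)/2 - 4 = (y**2*S)/2 - 4 = (S*y**2)/2 - 4 = S*y**2/2 - 4 = -4 + S*y**2/2)
(o((-1 - 4)*(2 + 1), 13) + x)*137 = ((-4 + (1/2)*13*((-1 - 4)*(2 + 1))**2) + 50)*137 = ((-4 + (1/2)*13*(-5*3)**2) + 50)*137 = ((-4 + (1/2)*13*(-15)**2) + 50)*137 = ((-4 + (1/2)*13*225) + 50)*137 = ((-4 + 2925/2) + 50)*137 = (2917/2 + 50)*137 = (3017/2)*137 = 413329/2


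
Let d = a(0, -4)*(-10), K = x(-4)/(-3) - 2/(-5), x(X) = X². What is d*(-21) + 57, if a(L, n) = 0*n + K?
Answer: -979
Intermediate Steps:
K = -74/15 (K = (-4)²/(-3) - 2/(-5) = 16*(-⅓) - 2*(-⅕) = -16/3 + ⅖ = -74/15 ≈ -4.9333)
a(L, n) = -74/15 (a(L, n) = 0*n - 74/15 = 0 - 74/15 = -74/15)
d = 148/3 (d = -74/15*(-10) = 148/3 ≈ 49.333)
d*(-21) + 57 = (148/3)*(-21) + 57 = -1036 + 57 = -979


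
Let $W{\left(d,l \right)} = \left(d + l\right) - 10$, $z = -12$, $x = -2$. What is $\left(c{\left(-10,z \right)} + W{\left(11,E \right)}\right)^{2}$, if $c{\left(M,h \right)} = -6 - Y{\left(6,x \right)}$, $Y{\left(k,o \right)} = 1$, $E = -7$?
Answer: $169$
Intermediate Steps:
$c{\left(M,h \right)} = -7$ ($c{\left(M,h \right)} = -6 - 1 = -7$)
$W{\left(d,l \right)} = -10 + d + l$
$\left(c{\left(-10,z \right)} + W{\left(11,E \right)}\right)^{2} = \left(-7 - 6\right)^{2} = \left(-13\right)^{2} = 169$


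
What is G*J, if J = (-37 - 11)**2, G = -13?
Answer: -29952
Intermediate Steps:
J = 2304 (J = (-48)**2 = 2304)
G*J = -13*2304 = -29952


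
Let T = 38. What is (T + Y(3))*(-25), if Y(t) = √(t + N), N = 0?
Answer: -950 - 25*√3 ≈ -993.30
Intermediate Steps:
Y(t) = √t (Y(t) = √(t + 0) = √t)
(T + Y(3))*(-25) = (38 + √3)*(-25) = -950 - 25*√3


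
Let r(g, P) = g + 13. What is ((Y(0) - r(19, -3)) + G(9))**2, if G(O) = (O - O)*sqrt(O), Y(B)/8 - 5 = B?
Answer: 64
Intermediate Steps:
Y(B) = 40 + 8*B
r(g, P) = 13 + g
G(O) = 0 (G(O) = 0*sqrt(O) = 0)
((Y(0) - r(19, -3)) + G(9))**2 = (((40 + 8*0) - (13 + 19)) + 0)**2 = (((40 + 0) - 1*32) + 0)**2 = ((40 - 32) + 0)**2 = (8 + 0)**2 = 8**2 = 64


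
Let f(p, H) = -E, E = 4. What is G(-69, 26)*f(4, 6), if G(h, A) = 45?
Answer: -180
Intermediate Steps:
f(p, H) = -4 (f(p, H) = -1*4 = -4)
G(-69, 26)*f(4, 6) = 45*(-4) = -180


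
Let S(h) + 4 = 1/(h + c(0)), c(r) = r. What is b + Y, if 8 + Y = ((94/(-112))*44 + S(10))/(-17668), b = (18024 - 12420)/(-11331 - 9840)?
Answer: -36056310667/4363907660 ≈ -8.2624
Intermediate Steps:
S(h) = -4 + 1/h (S(h) = -4 + 1/(h + 0) = -4 + 1/h)
b = -1868/7057 (b = 5604/(-21171) = 5604*(-1/21171) = -1868/7057 ≈ -0.26470)
Y = -4945611/618380 (Y = -8 + ((94/(-112))*44 + (-4 + 1/10))/(-17668) = -8 + ((94*(-1/112))*44 + (-4 + ⅒))*(-1/17668) = -8 + (-47/56*44 - 39/10)*(-1/17668) = -8 + (-517/14 - 39/10)*(-1/17668) = -8 - 1429/35*(-1/17668) = -8 + 1429/618380 = -4945611/618380 ≈ -7.9977)
b + Y = -1868/7057 - 4945611/618380 = -36056310667/4363907660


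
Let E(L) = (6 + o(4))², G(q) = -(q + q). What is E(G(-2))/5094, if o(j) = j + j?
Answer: 98/2547 ≈ 0.038477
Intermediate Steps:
G(q) = -2*q
o(j) = 2*j
E(L) = 196 (E(L) = (6 + 2*4)² = (6 + 8)² = 14² = 196)
E(G(-2))/5094 = 196/5094 = 196*(1/5094) = 98/2547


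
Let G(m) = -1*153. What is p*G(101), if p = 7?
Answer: -1071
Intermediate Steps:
G(m) = -153
p*G(101) = 7*(-153) = -1071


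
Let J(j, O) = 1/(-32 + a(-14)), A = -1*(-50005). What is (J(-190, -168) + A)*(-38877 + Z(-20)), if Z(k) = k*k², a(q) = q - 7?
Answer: -124236425528/53 ≈ -2.3441e+9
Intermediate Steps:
a(q) = -7 + q
A = 50005
Z(k) = k³
J(j, O) = -1/53 (J(j, O) = 1/(-32 + (-7 - 14)) = 1/(-32 - 21) = 1/(-53) = -1/53)
(J(-190, -168) + A)*(-38877 + Z(-20)) = (-1/53 + 50005)*(-38877 + (-20)³) = 2650264*(-38877 - 8000)/53 = (2650264/53)*(-46877) = -124236425528/53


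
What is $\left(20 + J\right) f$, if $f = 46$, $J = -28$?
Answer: $-368$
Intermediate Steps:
$\left(20 + J\right) f = \left(20 - 28\right) 46 = \left(-8\right) 46 = -368$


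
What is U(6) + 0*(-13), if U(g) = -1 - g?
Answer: -7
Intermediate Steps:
U(6) + 0*(-13) = (-1 - 1*6) + 0*(-13) = (-1 - 6) + 0 = -7 + 0 = -7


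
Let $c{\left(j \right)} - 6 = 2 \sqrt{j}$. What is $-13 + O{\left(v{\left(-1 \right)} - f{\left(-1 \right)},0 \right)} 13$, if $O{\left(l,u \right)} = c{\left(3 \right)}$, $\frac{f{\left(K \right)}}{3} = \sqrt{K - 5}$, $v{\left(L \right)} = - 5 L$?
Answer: $65 + 26 \sqrt{3} \approx 110.03$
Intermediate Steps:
$f{\left(K \right)} = 3 \sqrt{-5 + K}$ ($f{\left(K \right)} = 3 \sqrt{K - 5} = 3 \sqrt{-5 + K}$)
$c{\left(j \right)} = 6 + 2 \sqrt{j}$
$O{\left(l,u \right)} = 6 + 2 \sqrt{3}$
$-13 + O{\left(v{\left(-1 \right)} - f{\left(-1 \right)},0 \right)} 13 = -13 + \left(6 + 2 \sqrt{3}\right) 13 = -13 + \left(78 + 26 \sqrt{3}\right) = 65 + 26 \sqrt{3}$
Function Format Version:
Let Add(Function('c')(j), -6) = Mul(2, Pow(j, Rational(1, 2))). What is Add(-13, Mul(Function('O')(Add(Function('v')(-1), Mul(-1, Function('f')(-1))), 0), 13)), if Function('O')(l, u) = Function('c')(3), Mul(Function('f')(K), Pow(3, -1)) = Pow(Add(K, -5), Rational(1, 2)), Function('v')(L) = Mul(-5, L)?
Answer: Add(65, Mul(26, Pow(3, Rational(1, 2)))) ≈ 110.03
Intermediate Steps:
Function('f')(K) = Mul(3, Pow(Add(-5, K), Rational(1, 2))) (Function('f')(K) = Mul(3, Pow(Add(K, -5), Rational(1, 2))) = Mul(3, Pow(Add(-5, K), Rational(1, 2))))
Function('c')(j) = Add(6, Mul(2, Pow(j, Rational(1, 2))))
Function('O')(l, u) = Add(6, Mul(2, Pow(3, Rational(1, 2))))
Add(-13, Mul(Function('O')(Add(Function('v')(-1), Mul(-1, Function('f')(-1))), 0), 13)) = Add(-13, Mul(Add(6, Mul(2, Pow(3, Rational(1, 2)))), 13)) = Add(-13, Add(78, Mul(26, Pow(3, Rational(1, 2))))) = Add(65, Mul(26, Pow(3, Rational(1, 2))))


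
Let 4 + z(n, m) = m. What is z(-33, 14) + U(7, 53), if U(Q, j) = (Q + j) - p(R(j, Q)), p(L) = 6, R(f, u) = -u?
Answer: 64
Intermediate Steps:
z(n, m) = -4 + m
U(Q, j) = -6 + Q + j (U(Q, j) = (Q + j) - 1*6 = (Q + j) - 6 = -6 + Q + j)
z(-33, 14) + U(7, 53) = (-4 + 14) + (-6 + 7 + 53) = 10 + 54 = 64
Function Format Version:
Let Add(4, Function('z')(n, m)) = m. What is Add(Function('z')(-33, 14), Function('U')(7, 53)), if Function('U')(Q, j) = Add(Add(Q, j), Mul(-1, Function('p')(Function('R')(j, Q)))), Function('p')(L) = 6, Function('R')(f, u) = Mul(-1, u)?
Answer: 64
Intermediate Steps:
Function('z')(n, m) = Add(-4, m)
Function('U')(Q, j) = Add(-6, Q, j) (Function('U')(Q, j) = Add(Add(Q, j), Mul(-1, 6)) = Add(Add(Q, j), -6) = Add(-6, Q, j))
Add(Function('z')(-33, 14), Function('U')(7, 53)) = Add(Add(-4, 14), Add(-6, 7, 53)) = Add(10, 54) = 64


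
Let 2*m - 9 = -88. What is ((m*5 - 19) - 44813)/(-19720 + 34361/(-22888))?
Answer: 1030635196/451385721 ≈ 2.2833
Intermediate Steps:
m = -79/2 (m = 9/2 + (½)*(-88) = 9/2 - 44 = -79/2 ≈ -39.500)
((m*5 - 19) - 44813)/(-19720 + 34361/(-22888)) = ((-79/2*5 - 19) - 44813)/(-19720 + 34361/(-22888)) = ((-395/2 - 19) - 44813)/(-19720 + 34361*(-1/22888)) = (-433/2 - 44813)/(-19720 - 34361/22888) = -90059/(2*(-451385721/22888)) = -90059/2*(-22888/451385721) = 1030635196/451385721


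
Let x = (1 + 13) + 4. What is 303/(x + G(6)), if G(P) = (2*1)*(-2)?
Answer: 303/14 ≈ 21.643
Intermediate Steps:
G(P) = -4 (G(P) = 2*(-2) = -4)
x = 18 (x = 14 + 4 = 18)
303/(x + G(6)) = 303/(18 - 4) = 303/14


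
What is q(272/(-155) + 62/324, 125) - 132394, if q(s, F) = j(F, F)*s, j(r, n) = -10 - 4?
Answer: -1661931857/12555 ≈ -1.3237e+5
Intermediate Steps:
j(r, n) = -14
q(s, F) = -14*s
q(272/(-155) + 62/324, 125) - 132394 = -14*(272/(-155) + 62/324) - 132394 = -14*(272*(-1/155) + 62*(1/324)) - 132394 = -14*(-272/155 + 31/162) - 132394 = -14*(-39259/25110) - 132394 = 274813/12555 - 132394 = -1661931857/12555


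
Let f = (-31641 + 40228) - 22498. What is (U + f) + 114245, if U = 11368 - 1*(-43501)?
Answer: 155203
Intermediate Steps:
U = 54869 (U = 11368 + 43501 = 54869)
f = -13911 (f = 8587 - 22498 = -13911)
(U + f) + 114245 = (54869 - 13911) + 114245 = 40958 + 114245 = 155203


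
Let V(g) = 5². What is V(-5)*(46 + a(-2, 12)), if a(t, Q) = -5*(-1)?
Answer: 1275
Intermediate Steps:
V(g) = 25
a(t, Q) = 5
V(-5)*(46 + a(-2, 12)) = 25*(46 + 5) = 25*51 = 1275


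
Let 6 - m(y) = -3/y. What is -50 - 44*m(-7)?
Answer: -2066/7 ≈ -295.14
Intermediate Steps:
m(y) = 6 + 3/y (m(y) = 6 - (-3)/y = 6 + 3/y)
-50 - 44*m(-7) = -50 - 44*(6 + 3/(-7)) = -50 - 44*(6 + 3*(-1/7)) = -50 - 44*(6 - 3/7) = -50 - 44*39/7 = -50 - 1716/7 = -2066/7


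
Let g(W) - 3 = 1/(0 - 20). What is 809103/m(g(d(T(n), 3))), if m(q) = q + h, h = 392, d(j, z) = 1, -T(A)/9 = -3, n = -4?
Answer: 5394020/2633 ≈ 2048.6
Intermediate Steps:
T(A) = 27 (T(A) = -9*(-3) = 27)
g(W) = 59/20 (g(W) = 3 + 1/(0 - 20) = 3 + 1/(-20) = 3 - 1/20 = 59/20)
m(q) = 392 + q (m(q) = q + 392 = 392 + q)
809103/m(g(d(T(n), 3))) = 809103/(392 + 59/20) = 809103/(7899/20) = 809103*(20/7899) = 5394020/2633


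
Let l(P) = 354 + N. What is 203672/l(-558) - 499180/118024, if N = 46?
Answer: 186238376/368825 ≈ 504.95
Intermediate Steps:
l(P) = 400 (l(P) = 354 + 46 = 400)
203672/l(-558) - 499180/118024 = 203672/400 - 499180/118024 = 203672*(1/400) - 499180*1/118024 = 25459/50 - 124795/29506 = 186238376/368825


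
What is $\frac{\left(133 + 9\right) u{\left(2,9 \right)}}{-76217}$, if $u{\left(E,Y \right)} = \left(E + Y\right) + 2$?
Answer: $- \frac{1846}{76217} \approx -0.02422$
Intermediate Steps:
$u{\left(E,Y \right)} = 2 + E + Y$
$\frac{\left(133 + 9\right) u{\left(2,9 \right)}}{-76217} = \frac{\left(133 + 9\right) \left(2 + 2 + 9\right)}{-76217} = 142 \cdot 13 \left(- \frac{1}{76217}\right) = 1846 \left(- \frac{1}{76217}\right) = - \frac{1846}{76217}$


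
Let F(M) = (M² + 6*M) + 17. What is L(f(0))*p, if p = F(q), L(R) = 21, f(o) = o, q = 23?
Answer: 14364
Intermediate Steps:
F(M) = 17 + M² + 6*M
p = 684 (p = 17 + 23² + 6*23 = 17 + 529 + 138 = 684)
L(f(0))*p = 21*684 = 14364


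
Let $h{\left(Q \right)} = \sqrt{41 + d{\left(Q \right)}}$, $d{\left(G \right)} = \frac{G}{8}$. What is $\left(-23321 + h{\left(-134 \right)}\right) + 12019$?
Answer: $-11302 + \frac{\sqrt{97}}{2} \approx -11297.0$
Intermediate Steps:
$d{\left(G \right)} = \frac{G}{8}$ ($d{\left(G \right)} = G \frac{1}{8} = \frac{G}{8}$)
$h{\left(Q \right)} = \sqrt{41 + \frac{Q}{8}}$
$\left(-23321 + h{\left(-134 \right)}\right) + 12019 = \left(-23321 + \frac{\sqrt{656 + 2 \left(-134\right)}}{4}\right) + 12019 = \left(-23321 + \frac{\sqrt{656 - 268}}{4}\right) + 12019 = \left(-23321 + \frac{\sqrt{388}}{4}\right) + 12019 = \left(-23321 + \frac{2 \sqrt{97}}{4}\right) + 12019 = \left(-23321 + \frac{\sqrt{97}}{2}\right) + 12019 = -11302 + \frac{\sqrt{97}}{2}$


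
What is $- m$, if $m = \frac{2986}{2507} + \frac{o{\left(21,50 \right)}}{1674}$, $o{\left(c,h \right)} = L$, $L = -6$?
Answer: $- \frac{830587}{699453} \approx -1.1875$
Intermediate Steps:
$o{\left(c,h \right)} = -6$
$m = \frac{830587}{699453}$ ($m = \frac{2986}{2507} - \frac{6}{1674} = 2986 \cdot \frac{1}{2507} - \frac{1}{279} = \frac{2986}{2507} - \frac{1}{279} = \frac{830587}{699453} \approx 1.1875$)
$- m = \left(-1\right) \frac{830587}{699453} = - \frac{830587}{699453}$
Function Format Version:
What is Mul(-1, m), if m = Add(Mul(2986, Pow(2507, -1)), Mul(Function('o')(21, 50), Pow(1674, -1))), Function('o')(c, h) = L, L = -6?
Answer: Rational(-830587, 699453) ≈ -1.1875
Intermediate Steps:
Function('o')(c, h) = -6
m = Rational(830587, 699453) (m = Add(Mul(2986, Pow(2507, -1)), Mul(-6, Pow(1674, -1))) = Add(Mul(2986, Rational(1, 2507)), Mul(-6, Rational(1, 1674))) = Add(Rational(2986, 2507), Rational(-1, 279)) = Rational(830587, 699453) ≈ 1.1875)
Mul(-1, m) = Mul(-1, Rational(830587, 699453)) = Rational(-830587, 699453)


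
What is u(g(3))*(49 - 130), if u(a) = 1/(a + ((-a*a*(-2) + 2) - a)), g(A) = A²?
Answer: -81/164 ≈ -0.49390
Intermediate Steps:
u(a) = 1/(2 + 2*a²) (u(a) = 1/(a + ((-a²*(-2) + 2) - a)) = 1/(a + ((-(-2)*a² + 2) - a)) = 1/(a + ((2*a² + 2) - a)) = 1/(a + ((2 + 2*a²) - a)) = 1/(a + (2 - a + 2*a²)) = 1/(2 + 2*a²))
u(g(3))*(49 - 130) = (1/(2*(1 + (3²)²)))*(49 - 130) = (1/(2*(1 + 9²)))*(-81) = (1/(2*(1 + 81)))*(-81) = ((½)/82)*(-81) = ((½)*(1/82))*(-81) = (1/164)*(-81) = -81/164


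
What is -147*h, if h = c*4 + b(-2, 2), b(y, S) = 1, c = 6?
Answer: -3675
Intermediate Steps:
h = 25 (h = 6*4 + 1 = 24 + 1 = 25)
-147*h = -147*25 = -3675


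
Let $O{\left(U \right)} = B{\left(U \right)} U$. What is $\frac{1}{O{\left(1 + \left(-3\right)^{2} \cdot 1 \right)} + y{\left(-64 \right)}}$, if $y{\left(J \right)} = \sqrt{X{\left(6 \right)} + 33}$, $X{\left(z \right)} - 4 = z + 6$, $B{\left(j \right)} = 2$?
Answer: $\frac{1}{27} \approx 0.037037$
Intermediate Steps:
$X{\left(z \right)} = 10 + z$ ($X{\left(z \right)} = 4 + \left(z + 6\right) = 4 + \left(6 + z\right) = 10 + z$)
$O{\left(U \right)} = 2 U$
$y{\left(J \right)} = 7$ ($y{\left(J \right)} = \sqrt{\left(10 + 6\right) + 33} = \sqrt{16 + 33} = \sqrt{49} = 7$)
$\frac{1}{O{\left(1 + \left(-3\right)^{2} \cdot 1 \right)} + y{\left(-64 \right)}} = \frac{1}{2 \left(1 + \left(-3\right)^{2} \cdot 1\right) + 7} = \frac{1}{2 \left(1 + 9 \cdot 1\right) + 7} = \frac{1}{2 \left(1 + 9\right) + 7} = \frac{1}{2 \cdot 10 + 7} = \frac{1}{20 + 7} = \frac{1}{27}$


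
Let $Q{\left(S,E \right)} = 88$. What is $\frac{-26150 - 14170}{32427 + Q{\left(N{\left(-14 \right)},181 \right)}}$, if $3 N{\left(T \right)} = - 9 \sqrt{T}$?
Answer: $- \frac{1152}{929} \approx -1.24$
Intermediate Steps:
$N{\left(T \right)} = - 3 \sqrt{T}$ ($N{\left(T \right)} = \frac{\left(-9\right) \sqrt{T}}{3} = - 3 \sqrt{T}$)
$\frac{-26150 - 14170}{32427 + Q{\left(N{\left(-14 \right)},181 \right)}} = \frac{-26150 - 14170}{32427 + 88} = - \frac{40320}{32515} = \left(-40320\right) \frac{1}{32515} = - \frac{1152}{929}$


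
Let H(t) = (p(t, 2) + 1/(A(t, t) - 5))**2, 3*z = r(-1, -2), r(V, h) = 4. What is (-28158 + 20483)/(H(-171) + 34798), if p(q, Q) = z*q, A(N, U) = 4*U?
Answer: -3643483675/41197552007 ≈ -0.088439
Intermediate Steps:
z = 4/3 (z = (1/3)*4 = 4/3 ≈ 1.3333)
p(q, Q) = 4*q/3
H(t) = (1/(-5 + 4*t) + 4*t/3)**2 (H(t) = (4*t/3 + 1/(4*t - 5))**2 = (4*t/3 + 1/(-5 + 4*t))**2 = (1/(-5 + 4*t) + 4*t/3)**2)
(-28158 + 20483)/(H(-171) + 34798) = (-28158 + 20483)/((3 - 20*(-171) + 16*(-171)**2)**2/(9*(-5 + 4*(-171))**2) + 34798) = -7675/((3 + 3420 + 16*29241)**2/(9*(-5 - 684)**2) + 34798) = -7675/((1/9)*(3 + 3420 + 467856)**2/(-689)**2 + 34798) = -7675/((1/9)*(1/474721)*471279**2 + 34798) = -7675/((1/9)*(1/474721)*222103895841 + 34798) = -7675/(24678210649/474721 + 34798) = -7675/41197552007/474721 = -7675*474721/41197552007 = -3643483675/41197552007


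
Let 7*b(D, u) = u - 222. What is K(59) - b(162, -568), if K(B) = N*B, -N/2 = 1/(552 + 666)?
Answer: 68671/609 ≈ 112.76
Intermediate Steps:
b(D, u) = -222/7 + u/7 (b(D, u) = (u - 222)/7 = (-222 + u)/7 = -222/7 + u/7)
N = -1/609 (N = -2/(552 + 666) = -2/1218 = -2*1/1218 = -1/609 ≈ -0.0016420)
K(B) = -B/609
K(59) - b(162, -568) = -1/609*59 - (-222/7 + (⅐)*(-568)) = -59/609 - (-222/7 - 568/7) = -59/609 - 1*(-790/7) = -59/609 + 790/7 = 68671/609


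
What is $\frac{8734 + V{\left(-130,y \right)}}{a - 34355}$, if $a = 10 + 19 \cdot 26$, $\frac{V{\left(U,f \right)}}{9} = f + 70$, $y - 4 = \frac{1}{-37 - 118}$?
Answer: $- \frac{1456991}{5246905} \approx -0.27769$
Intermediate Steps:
$y = \frac{619}{155}$ ($y = 4 + \frac{1}{-37 - 118} = 4 + \frac{1}{-155} = 4 - \frac{1}{155} = \frac{619}{155} \approx 3.9935$)
$V{\left(U,f \right)} = 630 + 9 f$ ($V{\left(U,f \right)} = 9 \left(f + 70\right) = 9 \left(70 + f\right) = 630 + 9 f$)
$a = 504$ ($a = 10 + 494 = 504$)
$\frac{8734 + V{\left(-130,y \right)}}{a - 34355} = \frac{8734 + \left(630 + 9 \cdot \frac{619}{155}\right)}{504 - 34355} = \frac{8734 + \left(630 + \frac{5571}{155}\right)}{-33851} = \left(8734 + \frac{103221}{155}\right) \left(- \frac{1}{33851}\right) = \frac{1456991}{155} \left(- \frac{1}{33851}\right) = - \frac{1456991}{5246905}$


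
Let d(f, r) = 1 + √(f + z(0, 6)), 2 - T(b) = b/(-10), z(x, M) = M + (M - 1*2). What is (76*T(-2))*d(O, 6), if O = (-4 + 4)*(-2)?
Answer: 684/5 + 684*√10/5 ≈ 569.40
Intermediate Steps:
z(x, M) = -2 + 2*M (z(x, M) = M + (M - 2) = M + (-2 + M) = -2 + 2*M)
T(b) = 2 + b/10 (T(b) = 2 - b/(-10) = 2 - b*(-1)/10 = 2 - (-1)*b/10 = 2 + b/10)
O = 0 (O = 0*(-2) = 0)
d(f, r) = 1 + √(10 + f) (d(f, r) = 1 + √(f + (-2 + 2*6)) = 1 + √(f + (-2 + 12)) = 1 + √(f + 10) = 1 + √(10 + f))
(76*T(-2))*d(O, 6) = (76*(2 + (⅒)*(-2)))*(1 + √(10 + 0)) = (76*(2 - ⅕))*(1 + √10) = (76*(9/5))*(1 + √10) = 684*(1 + √10)/5 = 684/5 + 684*√10/5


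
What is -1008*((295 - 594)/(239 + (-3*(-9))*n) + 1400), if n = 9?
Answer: -339948504/241 ≈ -1.4106e+6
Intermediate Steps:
-1008*((295 - 594)/(239 + (-3*(-9))*n) + 1400) = -1008*((295 - 594)/(239 - 3*(-9)*9) + 1400) = -1008*(-299/(239 + 27*9) + 1400) = -1008*(-299/(239 + 243) + 1400) = -1008*(-299/482 + 1400) = -1008*674501/482 = -339948504/241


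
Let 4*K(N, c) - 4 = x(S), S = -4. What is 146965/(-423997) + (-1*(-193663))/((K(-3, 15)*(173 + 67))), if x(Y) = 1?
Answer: 689650769/1068900 ≈ 645.20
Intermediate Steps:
K(N, c) = 5/4 (K(N, c) = 1 + (1/4)*1 = 1 + 1/4 = 5/4)
146965/(-423997) + (-1*(-193663))/((K(-3, 15)*(173 + 67))) = 146965/(-423997) + (-1*(-193663))/((5*(173 + 67)/4)) = 146965*(-1/423997) + 193663/(((5/4)*240)) = -1235/3563 + 193663/300 = 689650769/1068900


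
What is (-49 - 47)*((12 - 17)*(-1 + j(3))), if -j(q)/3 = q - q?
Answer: -480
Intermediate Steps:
j(q) = 0 (j(q) = -3*(q - q) = -3*0 = 0)
(-49 - 47)*((12 - 17)*(-1 + j(3))) = (-49 - 47)*((12 - 17)*(-1 + 0)) = -(-480)*(-1) = -96*5 = -480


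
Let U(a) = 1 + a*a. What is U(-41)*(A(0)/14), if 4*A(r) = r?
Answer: 0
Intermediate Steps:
A(r) = r/4
U(a) = 1 + a²
U(-41)*(A(0)/14) = (1 + (-41)²)*(((¼)*0)/14) = (1 + 1681)*(0*(1/14)) = 1682*0 = 0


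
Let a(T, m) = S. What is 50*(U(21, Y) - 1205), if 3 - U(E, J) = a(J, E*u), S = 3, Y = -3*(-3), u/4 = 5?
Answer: -60250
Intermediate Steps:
u = 20 (u = 4*5 = 20)
Y = 9
a(T, m) = 3
U(E, J) = 0 (U(E, J) = 3 - 1*3 = 3 - 3 = 0)
50*(U(21, Y) - 1205) = 50*(0 - 1205) = 50*(-1205) = -60250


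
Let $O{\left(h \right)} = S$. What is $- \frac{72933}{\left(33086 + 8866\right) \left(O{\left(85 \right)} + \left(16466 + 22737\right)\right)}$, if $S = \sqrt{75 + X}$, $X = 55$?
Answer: $- \frac{41437571}{934420048032} + \frac{1057 \sqrt{130}}{934420048032} \approx -4.4333 \cdot 10^{-5}$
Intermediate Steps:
$S = \sqrt{130}$ ($S = \sqrt{75 + 55} = \sqrt{130} \approx 11.402$)
$O{\left(h \right)} = \sqrt{130}$
$- \frac{72933}{\left(33086 + 8866\right) \left(O{\left(85 \right)} + \left(16466 + 22737\right)\right)} = - \frac{72933}{\left(33086 + 8866\right) \left(\sqrt{130} + \left(16466 + 22737\right)\right)} = - \frac{72933}{41952 \left(\sqrt{130} + 39203\right)} = - \frac{72933}{41952 \left(39203 + \sqrt{130}\right)} = - \frac{72933}{1644644256 + 41952 \sqrt{130}}$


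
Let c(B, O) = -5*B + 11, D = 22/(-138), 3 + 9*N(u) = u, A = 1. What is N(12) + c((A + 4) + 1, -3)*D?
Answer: 278/69 ≈ 4.0290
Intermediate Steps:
N(u) = -⅓ + u/9
D = -11/69 (D = 22*(-1/138) = -11/69 ≈ -0.15942)
c(B, O) = 11 - 5*B
N(12) + c((A + 4) + 1, -3)*D = (-⅓ + (⅑)*12) + (11 - 5*((1 + 4) + 1))*(-11/69) = (-⅓ + 4/3) + (11 - 5*(5 + 1))*(-11/69) = 1 + (11 - 5*6)*(-11/69) = 1 + (11 - 30)*(-11/69) = 1 - 19*(-11/69) = 1 + 209/69 = 278/69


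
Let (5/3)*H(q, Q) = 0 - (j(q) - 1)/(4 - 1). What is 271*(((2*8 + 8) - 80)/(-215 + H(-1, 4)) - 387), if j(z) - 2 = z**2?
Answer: -112876649/1077 ≈ -1.0481e+5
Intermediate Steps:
j(z) = 2 + z**2
H(q, Q) = -1/5 - q**2/5 (H(q, Q) = 3*(0 - ((2 + q**2) - 1)/(4 - 1))/5 = 3*(0 - (1 + q**2)/3)/5 = 3*(0 - (1/3 + q**2/3))/5 = 3*(0 + (-1/3 - q**2/3))/5 = 3*(-1/3 - q**2/3)/5 = -1/5 - q**2/5)
271*(((2*8 + 8) - 80)/(-215 + H(-1, 4)) - 387) = 271*(((2*8 + 8) - 80)/(-215 + (-1/5 - 1/5*(-1)**2)) - 387) = 271*(((16 + 8) - 80)/(-215 + (-1/5 - 1/5*1)) - 387) = 271*((24 - 80)/(-215 + (-1/5 - 1/5)) - 387) = 271*(-56/(-215 - 2/5) - 387) = 271*(-56/(-1077/5) - 387) = 271*(-56*(-5/1077) - 387) = 271*(280/1077 - 387) = 271*(-416519/1077) = -112876649/1077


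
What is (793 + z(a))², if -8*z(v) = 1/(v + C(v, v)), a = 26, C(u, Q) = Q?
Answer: 108825432769/173056 ≈ 6.2885e+5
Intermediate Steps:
z(v) = -1/(16*v) (z(v) = -1/(8*(v + v)) = -1/(2*v)/8 = -1/(16*v))
(793 + z(a))² = (793 - 1/16/26)² = (793 - 1/16*1/26)² = (793 - 1/416)² = (329887/416)² = 108825432769/173056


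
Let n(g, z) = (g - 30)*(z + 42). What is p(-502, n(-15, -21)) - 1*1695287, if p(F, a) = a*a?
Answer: -802262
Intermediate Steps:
n(g, z) = (-30 + g)*(42 + z)
p(F, a) = a²
p(-502, n(-15, -21)) - 1*1695287 = (-1260 - 30*(-21) + 42*(-15) - 15*(-21))² - 1*1695287 = (-1260 + 630 - 630 + 315)² - 1695287 = (-945)² - 1695287 = 893025 - 1695287 = -802262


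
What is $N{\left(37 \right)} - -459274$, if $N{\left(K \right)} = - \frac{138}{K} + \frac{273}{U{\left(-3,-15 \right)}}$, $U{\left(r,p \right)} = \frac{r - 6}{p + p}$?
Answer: $\frac{17026670}{37} \approx 4.6018 \cdot 10^{5}$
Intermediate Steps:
$U{\left(r,p \right)} = \frac{-6 + r}{2 p}$
$N{\left(K \right)} = 910 - \frac{138}{K}$ ($N{\left(K \right)} = - \frac{138}{K} + \frac{273}{\frac{1}{2} \frac{1}{-15} \left(-6 - 3\right)} = - \frac{138}{K} + \frac{273}{\frac{1}{2} \left(- \frac{1}{15}\right) \left(-9\right)} = - \frac{138}{K} + \frac{273}{\frac{3}{10}} = - \frac{138}{K} + 273 \cdot \frac{10}{3} = - \frac{138}{K} + 910 = 910 - \frac{138}{K}$)
$N{\left(37 \right)} - -459274 = \left(910 - \frac{138}{37}\right) - -459274 = \left(910 - \frac{138}{37}\right) + 459274 = \frac{33532}{37} + 459274 = \frac{17026670}{37}$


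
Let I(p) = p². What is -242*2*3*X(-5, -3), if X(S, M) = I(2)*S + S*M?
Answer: 7260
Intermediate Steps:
X(S, M) = 4*S + M*S (X(S, M) = 2²*S + S*M = 4*S + M*S)
-242*2*3*X(-5, -3) = -242*2*3*(-5*(4 - 3)) = -1452*(-5*1) = -1452*(-5) = -242*(-30) = 7260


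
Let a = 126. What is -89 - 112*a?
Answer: -14201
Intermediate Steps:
-89 - 112*a = -89 - 112*126 = -89 - 14112 = -14201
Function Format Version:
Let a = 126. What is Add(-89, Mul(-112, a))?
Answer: -14201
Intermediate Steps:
Add(-89, Mul(-112, a)) = Add(-89, Mul(-112, 126)) = Add(-89, -14112) = -14201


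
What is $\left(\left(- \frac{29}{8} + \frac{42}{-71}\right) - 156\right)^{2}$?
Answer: $\frac{8281546009}{322624} \approx 25669.0$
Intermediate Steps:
$\left(\left(- \frac{29}{8} + \frac{42}{-71}\right) - 156\right)^{2} = \left(\left(\left(-29\right) \frac{1}{8} + 42 \left(- \frac{1}{71}\right)\right) - 156\right)^{2} = \left(\left(- \frac{29}{8} - \frac{42}{71}\right) - 156\right)^{2} = \left(- \frac{2395}{568} - 156\right)^{2} = \left(- \frac{91003}{568}\right)^{2} = \frac{8281546009}{322624}$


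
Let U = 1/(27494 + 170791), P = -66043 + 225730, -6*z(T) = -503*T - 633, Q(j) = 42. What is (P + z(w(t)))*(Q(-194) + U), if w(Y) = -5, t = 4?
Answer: 796353898904/118971 ≈ 6.6937e+6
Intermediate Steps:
z(T) = 211/2 + 503*T/6 (z(T) = -(-503*T - 633)/6 = -(-633 - 503*T)/6 = 211/2 + 503*T/6)
P = 159687
U = 1/198285 ≈ 5.0432e-6
(P + z(w(t)))*(Q(-194) + U) = (159687 + (211/2 + (503/6)*(-5)))*(42 + 1/198285) = (159687 + (211/2 - 2515/6))*(8327971/198285) = (159687 - 941/3)*(8327971/198285) = (478120/3)*(8327971/198285) = 796353898904/118971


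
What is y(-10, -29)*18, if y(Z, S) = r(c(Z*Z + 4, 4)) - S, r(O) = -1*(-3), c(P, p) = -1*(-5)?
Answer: 576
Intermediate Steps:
c(P, p) = 5
r(O) = 3
y(Z, S) = 3 - S
y(-10, -29)*18 = (3 - 1*(-29))*18 = (3 + 29)*18 = 32*18 = 576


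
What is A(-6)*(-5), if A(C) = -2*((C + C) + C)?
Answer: -180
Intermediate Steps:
A(C) = -6*C (A(C) = -2*(2*C + C) = -6*C)
A(-6)*(-5) = -6*(-6)*(-5) = 36*(-5) = -180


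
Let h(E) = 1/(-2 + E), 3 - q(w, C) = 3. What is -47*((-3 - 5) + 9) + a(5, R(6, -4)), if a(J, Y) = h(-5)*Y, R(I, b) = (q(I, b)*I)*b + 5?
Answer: -334/7 ≈ -47.714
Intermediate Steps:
q(w, C) = 0 (q(w, C) = 3 - 1*3 = 3 - 3 = 0)
R(I, b) = 5 (R(I, b) = (0*I)*b + 5 = 0*b + 5 = 0 + 5 = 5)
a(J, Y) = -Y/7 (a(J, Y) = Y/(-2 - 5) = Y/(-7) = -Y/7)
-47*((-3 - 5) + 9) + a(5, R(6, -4)) = -47*((-3 - 5) + 9) - 1/7*5 = -47*(-8 + 9) - 5/7 = -47*1 - 5/7 = -47 - 5/7 = -334/7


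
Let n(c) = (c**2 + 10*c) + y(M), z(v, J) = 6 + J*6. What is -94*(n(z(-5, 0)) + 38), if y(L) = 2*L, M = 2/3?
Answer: -38164/3 ≈ -12721.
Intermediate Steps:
z(v, J) = 6 + 6*J
M = 2/3 (M = 2*(1/3) = 2/3 ≈ 0.66667)
n(c) = 4/3 + c**2 + 10*c (n(c) = (c**2 + 10*c) + 2*(2/3) = (c**2 + 10*c) + 4/3 = 4/3 + c**2 + 10*c)
-94*(n(z(-5, 0)) + 38) = -94*((4/3 + (6 + 6*0)**2 + 10*(6 + 6*0)) + 38) = -94*((4/3 + (6 + 0)**2 + 10*(6 + 0)) + 38) = -94*((4/3 + 6**2 + 10*6) + 38) = -94*((4/3 + 36 + 60) + 38) = -94*(292/3 + 38) = -94*406/3 = -38164/3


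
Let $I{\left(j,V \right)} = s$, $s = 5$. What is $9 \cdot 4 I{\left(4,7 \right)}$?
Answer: $180$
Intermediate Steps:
$I{\left(j,V \right)} = 5$
$9 \cdot 4 I{\left(4,7 \right)} = 9 \cdot 4 \cdot 5 = 36 \cdot 5 = 180$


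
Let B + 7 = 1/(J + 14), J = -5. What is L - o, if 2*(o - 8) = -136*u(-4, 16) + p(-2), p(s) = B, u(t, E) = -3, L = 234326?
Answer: 2107057/9 ≈ 2.3412e+5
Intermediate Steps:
B = -62/9 (B = -7 + 1/(-5 + 14) = -7 + 1/9 = -62/9 ≈ -6.8889)
p(s) = -62/9
o = 1877/9 (o = 8 + (-136*(-3) - 62/9)/2 = 8 + (408 - 62/9)/2 = 8 + (1/2)*(3610/9) = 8 + 1805/9 = 1877/9 ≈ 208.56)
L - o = 234326 - 1*1877/9 = 234326 - 1877/9 = 2107057/9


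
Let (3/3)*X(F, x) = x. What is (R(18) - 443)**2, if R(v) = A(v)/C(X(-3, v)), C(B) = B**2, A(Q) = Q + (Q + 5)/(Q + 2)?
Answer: 8238375246049/41990400 ≈ 1.9620e+5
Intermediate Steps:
X(F, x) = x
A(Q) = Q + (5 + Q)/(2 + Q)
R(v) = (5 + v**2 + 3*v)/(v**2*(2 + v)) (R(v) = ((5 + v**2 + 3*v)/(2 + v))/(v**2) = ((5 + v**2 + 3*v)/(2 + v))/v**2 = (5 + v**2 + 3*v)/(v**2*(2 + v)))
(R(18) - 443)**2 = ((5 + 18**2 + 3*18)/(18**2*(2 + 18)) - 443)**2 = ((1/324)*(5 + 324 + 54)/20 - 443)**2 = ((1/324)*(1/20)*383 - 443)**2 = (383/6480 - 443)**2 = (-2870257/6480)**2 = 8238375246049/41990400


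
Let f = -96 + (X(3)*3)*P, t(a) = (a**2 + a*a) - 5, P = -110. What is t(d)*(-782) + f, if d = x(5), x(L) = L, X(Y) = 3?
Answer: -36276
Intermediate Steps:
d = 5
t(a) = -5 + 2*a**2 (t(a) = (a**2 + a**2) - 5 = 2*a**2 - 5 = -5 + 2*a**2)
f = -1086 (f = -96 + (3*3)*(-110) = -96 + 9*(-110) = -96 - 990 = -1086)
t(d)*(-782) + f = (-5 + 2*5**2)*(-782) - 1086 = (-5 + 2*25)*(-782) - 1086 = (-5 + 50)*(-782) - 1086 = 45*(-782) - 1086 = -35190 - 1086 = -36276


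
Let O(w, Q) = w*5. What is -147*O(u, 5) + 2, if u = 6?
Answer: -4408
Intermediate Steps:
O(w, Q) = 5*w
-147*O(u, 5) + 2 = -735*6 + 2 = -147*30 + 2 = -4410 + 2 = -4408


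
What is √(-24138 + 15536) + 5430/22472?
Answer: 2715/11236 + I*√8602 ≈ 0.24163 + 92.747*I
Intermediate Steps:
√(-24138 + 15536) + 5430/22472 = √(-8602) + 5430*(1/22472) = I*√8602 + 2715/11236 = 2715/11236 + I*√8602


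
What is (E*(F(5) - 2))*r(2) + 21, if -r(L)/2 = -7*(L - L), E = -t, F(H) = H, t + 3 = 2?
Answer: 21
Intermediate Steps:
t = -1 (t = -3 + 2 = -1)
E = 1 (E = -1*(-1) = 1)
r(L) = 0 (r(L) = -(-14)*(L - L) = -(-14)*0 = -2*0 = 0)
(E*(F(5) - 2))*r(2) + 21 = (1*(5 - 2))*0 + 21 = (1*3)*0 + 21 = 3*0 + 21 = 0 + 21 = 21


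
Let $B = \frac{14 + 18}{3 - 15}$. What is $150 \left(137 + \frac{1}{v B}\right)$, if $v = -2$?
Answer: $\frac{164625}{8} \approx 20578.0$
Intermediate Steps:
$B = - \frac{8}{3}$ ($B = \frac{32}{-12} = 32 \left(- \frac{1}{12}\right) = - \frac{8}{3} \approx -2.6667$)
$150 \left(137 + \frac{1}{v B}\right) = 150 \left(137 + \frac{1}{\left(-2\right) \left(- \frac{8}{3}\right)}\right) = 150 \left(137 + \frac{1}{\frac{16}{3}}\right) = 150 \left(137 + \frac{3}{16}\right) = 150 \cdot \frac{2195}{16} = \frac{164625}{8}$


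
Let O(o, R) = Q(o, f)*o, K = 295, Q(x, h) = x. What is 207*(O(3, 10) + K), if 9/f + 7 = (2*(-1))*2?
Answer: 62928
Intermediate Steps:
f = -9/11 (f = 9/(-7 + (2*(-1))*2) = 9/(-7 - 2*2) = 9/(-7 - 4) = 9/(-11) = 9*(-1/11) = -9/11 ≈ -0.81818)
O(o, R) = o**2 (O(o, R) = o*o = o**2)
207*(O(3, 10) + K) = 207*(3**2 + 295) = 207*(9 + 295) = 207*304 = 62928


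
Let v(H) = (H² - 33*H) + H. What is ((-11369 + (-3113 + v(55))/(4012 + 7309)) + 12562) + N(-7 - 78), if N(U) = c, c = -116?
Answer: 12190869/11321 ≈ 1076.8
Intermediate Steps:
v(H) = H² - 32*H
N(U) = -116
((-11369 + (-3113 + v(55))/(4012 + 7309)) + 12562) + N(-7 - 78) = ((-11369 + (-3113 + 55*(-32 + 55))/(4012 + 7309)) + 12562) - 116 = ((-11369 + (-3113 + 55*23)/11321) + 12562) - 116 = ((-11369 + (-3113 + 1265)*(1/11321)) + 12562) - 116 = ((-11369 - 1848*1/11321) + 12562) - 116 = ((-11369 - 1848/11321) + 12562) - 116 = (-128710297/11321 + 12562) - 116 = 13504105/11321 - 116 = 12190869/11321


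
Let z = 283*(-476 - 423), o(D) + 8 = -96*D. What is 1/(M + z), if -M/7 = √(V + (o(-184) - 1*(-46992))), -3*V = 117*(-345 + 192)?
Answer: -8773/2231881026 + 7*√70615/64724549754 ≈ -3.9020e-6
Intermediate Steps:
o(D) = -8 - 96*D
V = 5967 (V = -39*(-345 + 192) = -39*(-153) = -⅓*(-17901) = 5967)
M = -7*√70615 (M = -7*√(5967 + ((-8 - 96*(-184)) - 1*(-46992))) = -7*√(5967 + ((-8 + 17664) + 46992)) = -7*√(5967 + (17656 + 46992)) = -7*√(5967 + 64648) = -7*√70615 ≈ -1860.1)
z = -254417 (z = 283*(-899) = -254417)
1/(M + z) = 1/(-7*√70615 - 254417) = 1/(-254417 - 7*√70615)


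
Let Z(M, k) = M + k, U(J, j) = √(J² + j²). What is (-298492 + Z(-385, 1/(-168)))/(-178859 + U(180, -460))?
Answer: 8980749524483/5374370044008 + 251056685*√610/1343592511002 ≈ 1.6756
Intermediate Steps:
(-298492 + Z(-385, 1/(-168)))/(-178859 + U(180, -460)) = (-298492 + (-385 + 1/(-168)))/(-178859 + √(180² + (-460)²)) = (-298492 + (-385 - 1/168))/(-178859 + √(32400 + 211600)) = (-298492 - 64681/168)/(-178859 + √244000) = -50211337/(168*(-178859 + 20*√610))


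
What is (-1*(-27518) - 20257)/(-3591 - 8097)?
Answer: -7261/11688 ≈ -0.62124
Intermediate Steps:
(-1*(-27518) - 20257)/(-3591 - 8097) = (27518 - 20257)/(-11688) = 7261*(-1/11688) = -7261/11688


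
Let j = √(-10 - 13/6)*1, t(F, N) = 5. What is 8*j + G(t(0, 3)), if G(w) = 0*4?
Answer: 4*I*√438/3 ≈ 27.905*I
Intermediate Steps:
G(w) = 0
j = I*√438/6 (j = √(-10 - 13*⅙)*1 = √(-10 - 13/6)*1 = √(-73/6)*1 = (I*√438/6)*1 = I*√438/6 ≈ 3.4881*I)
8*j + G(t(0, 3)) = 8*(I*√438/6) + 0 = 4*I*√438/3 + 0 = 4*I*√438/3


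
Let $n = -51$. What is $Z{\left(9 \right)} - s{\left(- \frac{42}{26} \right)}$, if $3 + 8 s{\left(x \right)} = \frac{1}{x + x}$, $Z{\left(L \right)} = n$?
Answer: $- \frac{16997}{336} \approx -50.586$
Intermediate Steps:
$Z{\left(L \right)} = -51$
$s{\left(x \right)} = - \frac{3}{8} + \frac{1}{16 x}$ ($s{\left(x \right)} = - \frac{3}{8} + \frac{1}{8 \left(x + x\right)} = - \frac{3}{8} + \frac{1}{8 \cdot 2 x} = - \frac{3}{8} + \frac{\frac{1}{2} \frac{1}{x}}{8} = - \frac{3}{8} + \frac{1}{16 x}$)
$Z{\left(9 \right)} - s{\left(- \frac{42}{26} \right)} = -51 - \frac{1 - 6 \left(- \frac{42}{26}\right)}{16 \left(- \frac{42}{26}\right)} = -51 - \frac{1 - 6 \left(\left(-42\right) \frac{1}{26}\right)}{16 \left(\left(-42\right) \frac{1}{26}\right)} = -51 - \frac{1 - - \frac{126}{13}}{16 \left(- \frac{21}{13}\right)} = -51 - \frac{1}{16} \left(- \frac{13}{21}\right) \left(1 + \frac{126}{13}\right) = -51 - \frac{1}{16} \left(- \frac{13}{21}\right) \frac{139}{13} = -51 - - \frac{139}{336} = -51 + \frac{139}{336} = - \frac{16997}{336}$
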